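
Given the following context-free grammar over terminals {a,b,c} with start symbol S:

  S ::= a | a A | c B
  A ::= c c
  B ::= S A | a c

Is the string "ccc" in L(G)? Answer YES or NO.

CNF form of G:
  S -> T0 B | T1 A | a
  A -> T0 T0
  B -> S A | T1 T0
  T0 -> c
  T1 -> a

CYK fill:
  cell(0,0) c: {T0}  orig:{}
  cell(1,1) c: {T0}  orig:{}
  cell(2,2) c: {T0}  orig:{}
  cell(0,1) cc: {A}
  cell(1,2) cc: {A}
  cell(0,2) ccc: ∅

S ∉ T[0,2] ⇒ NO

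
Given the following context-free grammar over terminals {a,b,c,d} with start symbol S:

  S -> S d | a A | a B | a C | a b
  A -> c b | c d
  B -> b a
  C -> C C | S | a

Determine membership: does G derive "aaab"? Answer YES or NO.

CNF form of G:
  S -> S T2 | T3 A | T3 B | T3 C | T3 T1
  A -> T0 T1 | T0 T2
  B -> T1 T3
  C -> C C | S T2 | T3 A | T3 B | T3 C | T3 T1 | a
  T0 -> c
  T1 -> b
  T2 -> d
  T3 -> a

Fill CYK table bottom-up:
  cell(0,0) a: {C,T3}  orig:{C}
  cell(1,1) a: {C,T3}  orig:{C}
  cell(2,2) a: {C,T3}  orig:{C}
  cell(3,3) b: {T1}  orig:{}
  cell(0,1) aa: {C,S}
  cell(1,2) aa: {C,S}
  cell(2,3) ab: {C,S}
  cell(0,2) aaa: {C,S}
  cell(1,3) aab: {C,S}
  cell(0,3) aaab: {C,S}

S ∈ T[0,3] ⇒ YES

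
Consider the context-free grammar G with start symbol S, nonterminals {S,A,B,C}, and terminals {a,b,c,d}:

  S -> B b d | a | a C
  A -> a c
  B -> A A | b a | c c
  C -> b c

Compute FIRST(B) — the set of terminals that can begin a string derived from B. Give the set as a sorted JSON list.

FIRST sets, iterate to fixpoint:
round 1:
  A via A→a c: +{a}
  B via B→A A: +{a}
  B via B→b a: +{b}
  B via B→c c: +{c}
  C via C→b c: +{b}
  S via S→B b d: +{a,b,c}
  FIRST(S)={a,b,c}  FIRST(A)={a}  FIRST(B)={a,b,c}  FIRST(C)={b}
round 2: (stable)
  FIRST(S)={a,b,c}  FIRST(A)={a}  FIRST(B)={a,b,c}  FIRST(C)={b}

FIRST(B) = ["a", "b", "c"]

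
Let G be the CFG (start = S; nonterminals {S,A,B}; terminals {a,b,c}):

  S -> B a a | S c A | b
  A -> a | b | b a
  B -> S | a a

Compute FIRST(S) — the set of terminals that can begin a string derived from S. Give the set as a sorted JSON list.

FIRST sets, iterate to fixpoint:
iter 1:
  A via A→a: +{a}
  A via A→b: +{b}
  B via B→a a: +{a}
  S via S→B a a: +{a}
  S via S→b: +{b}
  S: {a,b}  A: {a,b}  B: {a}
iter 2:
  B via B→S: +{b}
  S: {a,b}  A: {a,b}  B: {a,b}
iter 3: — fixpoint
  S: {a,b}  A: {a,b}  B: {a,b}

FIRST(S) = ["a", "b"]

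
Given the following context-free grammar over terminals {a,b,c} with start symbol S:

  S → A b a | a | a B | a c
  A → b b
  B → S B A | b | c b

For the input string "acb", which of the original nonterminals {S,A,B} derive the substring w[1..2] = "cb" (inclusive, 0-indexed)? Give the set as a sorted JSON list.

Convert to CNF:
  S -> A X4 | T2 B | T2 T1 | a
  A -> T0 T0
  B -> S X3 | T1 T0 | b
  T0 -> b
  T1 -> c
  T2 -> a
  X3 -> B A
  X4 -> T0 T2

Fill CYK table bottom-up (cells [i..j] with 1 ≤ i ≤ j ≤ 2 only):
  cell(1,1) c: {T1}  orig:{}
  cell(2,2) b: {B,T0}  orig:{B}
  cell(1,2) cb: {B}

Original NTs in T[1,2] deriving "cb": ["B"]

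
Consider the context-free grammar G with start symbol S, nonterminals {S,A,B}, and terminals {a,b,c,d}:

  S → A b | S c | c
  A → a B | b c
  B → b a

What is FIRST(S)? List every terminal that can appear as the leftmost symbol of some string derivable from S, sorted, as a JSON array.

FIRST iteration:
round 1:
  A via A→a B: +{a}
  A via A→b c: +{b}
  B via B→b a: +{b}
  S via S→A b: +{a,b}
  S via S→c: +{c}
  FIRST(S)={a,b,c}  FIRST(A)={a,b}  FIRST(B)={b}
round 2: — fixpoint
  FIRST(S)={a,b,c}  FIRST(A)={a,b}  FIRST(B)={b}

FIRST(S) = ["a", "b", "c"]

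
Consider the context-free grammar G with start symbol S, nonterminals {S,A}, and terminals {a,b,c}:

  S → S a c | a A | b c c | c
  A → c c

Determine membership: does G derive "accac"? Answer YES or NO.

Convert to CNF:
  S -> S X3 | T1 A | T2 X4 | c
  A -> T0 T0
  T0 -> c
  T1 -> a
  T2 -> b
  X3 -> T1 T0
  X4 -> T0 T0

CYK fill:
  cell(0,0) a: {T1}  orig:{}
  cell(1,1) c: {S,T0}  orig:{S}
  cell(2,2) c: {S,T0}  orig:{S}
  cell(3,3) a: {T1}  orig:{}
  cell(4,4) c: {S,T0}  orig:{S}
  cell(0,1) ac: {X3}  orig:{}
  cell(1,2) cc: {A,X4}  orig:{A}
  cell(2,3) ca: ∅
  cell(3,4) ac: {X3}  orig:{}
  cell(0,2) acc: {S}
  cell(1,3) cca: ∅
  cell(2,4) cac: {S}
  cell(0,3) acca: ∅
  cell(1,4) ccac: ∅
  cell(0,4) accac: {S}

S ∈ T[0,4] ⇒ YES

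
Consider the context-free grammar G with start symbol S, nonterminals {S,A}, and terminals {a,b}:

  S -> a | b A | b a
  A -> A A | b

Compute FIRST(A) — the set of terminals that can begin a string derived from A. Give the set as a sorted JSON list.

FIRST iteration:
round 1:
  A via A→b: +{b}
  S via S→a: +{a}
  S via S→b A: +{b}
  FIRST(S)={a,b}  FIRST(A)={b}
round 2: — fixpoint
  FIRST(S)={a,b}  FIRST(A)={b}

FIRST(A) = ["b"]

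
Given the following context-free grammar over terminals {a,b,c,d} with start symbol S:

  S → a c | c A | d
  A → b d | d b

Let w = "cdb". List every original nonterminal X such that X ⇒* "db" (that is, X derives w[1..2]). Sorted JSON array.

CNF form of G:
  S -> T2 T3 | T3 A | d
  A -> T0 T1 | T1 T0
  T0 -> b
  T1 -> d
  T2 -> a
  T3 -> c

Fill CYK table bottom-up — only the sub-triangle for w[1..2]:
  T[1,1] 'd' = {S,T1}  orig:{S}
  T[2,2] 'b' = {T0}  orig:{}
  T[1,2] 'db' = {A}

Original NTs in T[1,2] deriving "db": ["A"]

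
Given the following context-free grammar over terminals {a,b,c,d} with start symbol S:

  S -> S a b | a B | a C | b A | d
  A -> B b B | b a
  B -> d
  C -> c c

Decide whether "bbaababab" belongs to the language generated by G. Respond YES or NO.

CNF form of G:
  S -> S X4 | T0 A | T1 B | T1 C | d
  A -> B X3 | T0 T1
  B -> d
  C -> T2 T2
  T0 -> b
  T1 -> a
  T2 -> c
  X3 -> T0 B
  X4 -> T1 T0

CYK table (by increasing span):
  cell(0,0) b: {T0}  orig:{}
  cell(1,1) b: {T0}  orig:{}
  cell(2,2) a: {T1}  orig:{}
  cell(3,3) a: {T1}  orig:{}
  cell(4,4) b: {T0}  orig:{}
  cell(5,5) a: {T1}  orig:{}
  cell(6,6) b: {T0}  orig:{}
  cell(7,7) a: {T1}  orig:{}
  cell(8,8) b: {T0}  orig:{}
  cell(0,1) bb: ∅
  cell(1,2) ba: {A}
  cell(2,3) aa: ∅
  cell(3,4) ab: {X4}  orig:{}
  cell(4,5) ba: {A}
  cell(5,6) ab: {X4}  orig:{}
  cell(6,7) ba: {A}
  cell(7,8) ab: {X4}  orig:{}
  cell(0,2) bba: {S}
  cell(1,3) baa: ∅
  cell(2,4) aab: ∅
  cell(3,5) aba: ∅
  cell(4,6) bab: ∅
  cell(5,7) aba: ∅
  cell(6,8) bab: ∅
  cell(0,3) bbaa: ∅
  cell(1,4) baab: ∅
  cell(2,5) aaba: ∅
  cell(3,6) abab: ∅
  cell(4,7) baba: ∅
  cell(5,8) abab: ∅
  cell(0,4) bbaab: {S}
  cell(1,5) baaba: ∅
  cell(2,6) aabab: ∅
  cell(3,7) ababa: ∅
  cell(4,8) babab: ∅
  cell(0,5) bbaaba: ∅
  cell(1,6) baabab: ∅
  cell(2,7) aababa: ∅
  cell(3,8) ababab: ∅
  cell(0,6) bbaabab: {S}
  cell(1,7) baababa: ∅
  cell(2,8) aababab: ∅
  cell(0,7) bbaababa: ∅
  cell(1,8) baababab: ∅
  cell(0,8) bbaababab: {S}

S ∈ T[0,8] ⇒ YES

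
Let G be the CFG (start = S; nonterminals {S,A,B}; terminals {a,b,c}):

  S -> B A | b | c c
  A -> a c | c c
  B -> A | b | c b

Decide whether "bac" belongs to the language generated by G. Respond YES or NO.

Convert to CNF:
  S -> B A | T1 T1 | b
  A -> T0 T1 | T1 T1
  B -> T0 T1 | T1 T1 | T1 T2 | b
  T0 -> a
  T1 -> c
  T2 -> b

CYK fill:
  [0..0]={B,S,T2}  "b"  orig:{B,S}
  [1..1]={T0}  "a"  orig:{}
  [2..2]={T1}  "c"  orig:{}
  [0..1]=∅  "ba"
  [1..2]={A,B}  "ac"
  [0..2]={S}  "bac"

S ∈ T[0,2] ⇒ YES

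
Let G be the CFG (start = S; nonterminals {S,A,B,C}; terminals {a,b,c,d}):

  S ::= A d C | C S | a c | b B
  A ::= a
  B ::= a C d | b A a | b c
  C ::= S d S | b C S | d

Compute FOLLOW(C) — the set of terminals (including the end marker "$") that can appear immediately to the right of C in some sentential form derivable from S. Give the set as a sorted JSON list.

FIRST sets, iterate to fixpoint:
round 1:
  A via A→a: +{a}
  B via B→a C d: +{a}
  B via B→b A a: +{b}
  C via C→b C S: +{b}
  C via C→d: +{d}
  S via S→A d C: +{a}
  S via S→C S: +{b,d}
  FIRST(S)={a,b,d}  FIRST(A)={a}  FIRST(B)={a,b}  FIRST(C)={b,d}
round 2:
  C via C→S d S: +{a}
  FIRST(S)={a,b,d}  FIRST(A)={a}  FIRST(B)={a,b}  FIRST(C)={a,b,d}
round 3: — fixpoint
  FIRST(S)={a,b,d}  FIRST(A)={a}  FIRST(B)={a,b}  FIRST(C)={a,b,d}

FOLLOW iteration:
initialize: $ ∈ FOLLOW(S)
round 1:
  B→a C d: FOLLOW(C) ⊇ FIRST(d) = {d}; new: +{d}
  B→b A a: FOLLOW(A) ⊇ FIRST(a) = {a}; new: +{a}
  C→S d S: FOLLOW(S) ⊇ FIRST(d) = {d}; new: +{d}
  C→b C S: FOLLOW(C) ⊇ FIRST(S) = {a,b,d}; new: +{a,b}
  C→b C S: FOLLOW(S) ⊇ FOLLOW(C) ⊇ {a,b,d}; new: +{a,b}
  S→A d C: FOLLOW(A) ⊇ FIRST(d) = {d}; new: +{d}
  S→A d C: FOLLOW(C) ⊇ FOLLOW(S) ⊇ {$,a,b,d}; new: +{$}
  S→b B: FOLLOW(B) ⊇ FOLLOW(S) ⊇ {$,a,b,d}; new: +{$,a,b,d}
  S: {$,a,b,d}  A: {a,d}  B: {$,a,b,d}  C: {$,a,b,d}
round 2: done
  S: {$,a,b,d}  A: {a,d}  B: {$,a,b,d}  C: {$,a,b,d}

FOLLOW(C) = ["$", "a", "b", "d"]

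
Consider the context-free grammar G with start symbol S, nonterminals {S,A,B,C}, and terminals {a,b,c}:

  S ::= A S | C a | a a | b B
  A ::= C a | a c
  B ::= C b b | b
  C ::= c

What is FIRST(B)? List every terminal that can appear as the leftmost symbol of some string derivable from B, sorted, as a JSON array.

FIRST iteration:
pass 1:
  A via A→a c: +{a}
  B via B→b: +{b}
  C via C→c: +{c}
  S via S→A S: +{a}
  S via S→C a: +{c}
  S via S→b B: +{b}
  FIRST[S]={a,b,c}  FIRST[A]={a}  FIRST[B]={b}  FIRST[C]={c}
pass 2:
  A via A→C a: +{c}
  B via B→C b b: +{c}
  FIRST[S]={a,b,c}  FIRST[A]={a,c}  FIRST[B]={b,c}  FIRST[C]={c}
pass 3: (no change)
  FIRST[S]={a,b,c}  FIRST[A]={a,c}  FIRST[B]={b,c}  FIRST[C]={c}

FIRST(B) = ["b", "c"]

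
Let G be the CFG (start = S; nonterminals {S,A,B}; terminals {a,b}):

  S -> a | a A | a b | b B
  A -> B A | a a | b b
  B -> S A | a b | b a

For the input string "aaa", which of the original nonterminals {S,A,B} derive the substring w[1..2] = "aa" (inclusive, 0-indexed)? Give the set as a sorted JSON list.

Convert to CNF:
  S -> T0 A | T0 T1 | T1 B | a
  A -> B A | T0 T0 | T1 T1
  B -> S A | T0 T1 | T1 T0
  T0 -> a
  T1 -> b

CYK fill, restricted to cells inside w[1..2]:
  [1..1]={S,T0}  "a"  orig:{S}
  [2..2]={S,T0}  "a"  orig:{S}
  [1..2]={A}  "aa"

Original NTs in T[1,2] deriving "aa": ["A"]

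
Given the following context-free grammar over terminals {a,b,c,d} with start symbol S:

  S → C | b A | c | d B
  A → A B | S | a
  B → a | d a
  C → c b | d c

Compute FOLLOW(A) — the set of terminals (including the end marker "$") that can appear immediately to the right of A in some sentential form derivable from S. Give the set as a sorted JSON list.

Compute FIRST by fixpoint:
iter 1:
  A via A→a: +{a}
  B via B→a: +{a}
  B via B→d a: +{d}
  C via C→c b: +{c}
  C via C→d c: +{d}
  S via S→C: +{c,d}
  S via S→b A: +{b}
  S: {b,c,d}  A: {a}  B: {a,d}  C: {c,d}
iter 2:
  A via A→S: +{b,c,d}
  S: {b,c,d}  A: {a,b,c,d}  B: {a,d}  C: {c,d}
iter 3: done
  S: {b,c,d}  A: {a,b,c,d}  B: {a,d}  C: {c,d}

Compute FOLLOW by fixpoint:
seed FOLLOW(S) with $
round 1:
  A→A B: FOLLOW(A) ⊇ FIRST(B) = {a,d}; new: +{a,d}
  A→A B: FOLLOW(B) ⊇ FOLLOW(A) ⊇ {a,d}; new: +{a,d}
  A→S: FOLLOW(S) ⊇ FOLLOW(A) ⊇ {a,d}; new: +{a,d}
  S→C: FOLLOW(C) ⊇ FOLLOW(S) ⊇ {$,a,d}; new: +{$,a,d}
  S→b A: FOLLOW(A) ⊇ FOLLOW(S) ⊇ {$,a,d}; new: +{$}
  S→d B: FOLLOW(B) ⊇ FOLLOW(S) ⊇ {$,a,d}; new: +{$}
  S: {$,a,d}  A: {$,a,d}  B: {$,a,d}  C: {$,a,d}
round 2: (stable)
  S: {$,a,d}  A: {$,a,d}  B: {$,a,d}  C: {$,a,d}

FOLLOW(A) = ["$", "a", "d"]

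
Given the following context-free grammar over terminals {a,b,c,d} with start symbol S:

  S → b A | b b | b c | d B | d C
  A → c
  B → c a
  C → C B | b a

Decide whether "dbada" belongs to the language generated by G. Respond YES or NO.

Convert to CNF:
  S -> T2 A | T2 T0 | T2 T2 | T3 B | T3 C
  A -> c
  B -> T0 T1
  C -> C B | T2 T1
  T0 -> c
  T1 -> a
  T2 -> b
  T3 -> d

CYK fill:
  T[0,0] 'd' = {T3}  orig:{}
  T[1,1] 'b' = {T2}  orig:{}
  T[2,2] 'a' = {T1}  orig:{}
  T[3,3] 'd' = {T3}  orig:{}
  T[4,4] 'a' = {T1}  orig:{}
  T[0,1] 'db' = ∅
  T[1,2] 'ba' = {C}
  T[2,3] 'ad' = ∅
  T[3,4] 'da' = ∅
  T[0,2] 'dba' = {S}
  T[1,3] 'bad' = ∅
  T[2,4] 'ada' = ∅
  T[0,3] 'dbad' = ∅
  T[1,4] 'bada' = ∅
  T[0,4] 'dbada' = ∅

S ∉ T[0,4] ⇒ NO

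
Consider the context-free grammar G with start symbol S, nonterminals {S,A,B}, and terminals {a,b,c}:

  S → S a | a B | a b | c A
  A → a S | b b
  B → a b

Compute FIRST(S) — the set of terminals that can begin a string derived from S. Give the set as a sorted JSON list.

FIRST sets, iterate to fixpoint:
pass 1:
  A via A→a S: +{a}
  A via A→b b: +{b}
  B via B→a b: +{a}
  S via S→a B: +{a}
  S via S→c A: +{c}
  FIRST[S]={a,c}  FIRST[A]={a,b}  FIRST[B]={a}
pass 2: (no change)
  FIRST[S]={a,c}  FIRST[A]={a,b}  FIRST[B]={a}

FIRST(S) = ["a", "c"]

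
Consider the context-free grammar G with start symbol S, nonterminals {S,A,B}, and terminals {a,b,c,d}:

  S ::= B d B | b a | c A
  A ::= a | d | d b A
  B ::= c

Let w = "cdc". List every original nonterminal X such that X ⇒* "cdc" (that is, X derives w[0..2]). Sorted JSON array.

CNF form of G:
  S -> B X5 | T1 T2 | T3 A
  A -> T0 X4 | a | d
  B -> c
  T0 -> d
  T1 -> b
  T2 -> a
  T3 -> c
  X4 -> T1 A
  X5 -> T0 B

Fill CYK table bottom-up (cells [i..j] with 0 ≤ i ≤ j ≤ 2 only):
  [0..0]={B,T3}  "c"  orig:{B}
  [1..1]={A,T0}  "d"  orig:{A}
  [2..2]={B,T3}  "c"  orig:{B}
  [0..1]={S}  "cd"
  [1..2]={X5}  "dc"  orig:{}
  [0..2]={S}  "cdc"

Original NTs in T[0,2] deriving "cdc": ["S"]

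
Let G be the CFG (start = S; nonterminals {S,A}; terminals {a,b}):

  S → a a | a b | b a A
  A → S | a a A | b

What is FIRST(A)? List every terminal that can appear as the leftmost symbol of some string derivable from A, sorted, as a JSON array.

Compute FIRST by fixpoint:
round 1:
  A via A→a a A: +{a}
  A via A→b: +{b}
  S via S→a a: +{a}
  S via S→b a A: +{b}
  FIRST[S]={a,b}  FIRST[A]={a,b}
round 2: — fixpoint
  FIRST[S]={a,b}  FIRST[A]={a,b}

FIRST(A) = ["a", "b"]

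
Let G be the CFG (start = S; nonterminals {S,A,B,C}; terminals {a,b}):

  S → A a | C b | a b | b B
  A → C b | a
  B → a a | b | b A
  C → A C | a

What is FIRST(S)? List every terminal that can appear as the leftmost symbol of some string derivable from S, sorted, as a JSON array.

FIRST iteration:
round 1:
  A via A→a: +{a}
  B via B→a a: +{a}
  B via B→b: +{b}
  C via C→A C: +{a}
  S via S→A a: +{a}
  S via S→b B: +{b}
  FIRST[S]={a,b}  FIRST[A]={a}  FIRST[B]={a,b}  FIRST[C]={a}
round 2: (no change)
  FIRST[S]={a,b}  FIRST[A]={a}  FIRST[B]={a,b}  FIRST[C]={a}

FIRST(S) = ["a", "b"]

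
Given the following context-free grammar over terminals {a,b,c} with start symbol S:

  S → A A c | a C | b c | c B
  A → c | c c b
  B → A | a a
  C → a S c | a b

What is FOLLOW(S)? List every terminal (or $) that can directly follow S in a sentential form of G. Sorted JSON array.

FIRST iteration:
[1]
  A via A→c: +{c}
  B via B→A: +{c}
  B via B→a a: +{a}
  C via C→a S c: +{a}
  S via S→A A c: +{c}
  S via S→a C: +{a}
  S via S→b c: +{b}
  FIRST(S)={a,b,c}  FIRST(A)={c}  FIRST(B)={a,c}  FIRST(C)={a}
[2] — fixpoint
  FIRST(S)={a,b,c}  FIRST(A)={c}  FIRST(B)={a,c}  FIRST(C)={a}

FOLLOW iteration:
seed FOLLOW(S) with $
pass 1:
  C→a S c: FOLLOW(S) ⊇ FIRST(c) = {c}; new: +{c}
  S→A A c: FOLLOW(A) ⊇ FIRST(A) = {c}; new: +{c}
  S→a C: FOLLOW(C) ⊇ FOLLOW(S) ⊇ {$,c}; new: +{$,c}
  S→c B: FOLLOW(B) ⊇ FOLLOW(S) ⊇ {$,c}; new: +{$,c}
  FOLLOW(S)={$,c}  FOLLOW(A)={c}  FOLLOW(B)={$,c}  FOLLOW(C)={$,c}
pass 2:
  B→A: FOLLOW(A) ⊇ FOLLOW(B) ⊇ {$,c}; new: +{$}
  FOLLOW(S)={$,c}  FOLLOW(A)={$,c}  FOLLOW(B)={$,c}  FOLLOW(C)={$,c}
pass 3: (no change)
  FOLLOW(S)={$,c}  FOLLOW(A)={$,c}  FOLLOW(B)={$,c}  FOLLOW(C)={$,c}

FOLLOW(S) = ["$", "c"]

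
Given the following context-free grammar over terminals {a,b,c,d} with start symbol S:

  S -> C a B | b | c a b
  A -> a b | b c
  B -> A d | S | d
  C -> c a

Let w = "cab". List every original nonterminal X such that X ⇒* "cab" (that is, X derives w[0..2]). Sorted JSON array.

Convert to CNF:
  S -> C X6 | T2 X7 | b
  A -> T0 T1 | T1 T2
  B -> A T3 | C X4 | T2 X5 | b | d
  C -> T2 T0
  T0 -> a
  T1 -> b
  T2 -> c
  T3 -> d
  X4 -> T0 B
  X5 -> T0 T1
  X6 -> T0 B
  X7 -> T0 T1

CYK fill (cells [i..j] with 0 ≤ i ≤ j ≤ 2 only):
  cell(0,0) c: {T2}  orig:{}
  cell(1,1) a: {T0}  orig:{}
  cell(2,2) b: {B,S,T1}  orig:{B,S}
  cell(0,1) ca: {C}
  cell(1,2) ab: {A,X4,X5,X6,X7}  orig:{A}
  cell(0,2) cab: {B,S}

Original NTs in T[0,2] deriving "cab": ["B", "S"]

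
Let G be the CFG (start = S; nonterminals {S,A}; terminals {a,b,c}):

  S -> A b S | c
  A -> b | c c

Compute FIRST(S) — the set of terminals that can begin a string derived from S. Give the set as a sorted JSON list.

Compute FIRST by fixpoint:
pass 1:
  A via A→b: +{b}
  A via A→c c: +{c}
  S via S→A b S: +{b,c}
  FIRST(S)={b,c}  FIRST(A)={b,c}
pass 2: — fixpoint
  FIRST(S)={b,c}  FIRST(A)={b,c}

FIRST(S) = ["b", "c"]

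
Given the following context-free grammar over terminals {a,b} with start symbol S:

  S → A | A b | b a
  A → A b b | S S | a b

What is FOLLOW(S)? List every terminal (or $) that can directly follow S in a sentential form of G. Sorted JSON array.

FIRST sets, iterate to fixpoint:
round 1:
  A via A→a b: +{a}
  S via S→A: +{a}
  S via S→b a: +{b}
  FIRST(S)={a,b}  FIRST(A)={a}
round 2:
  A via A→S S: +{b}
  FIRST(S)={a,b}  FIRST(A)={a,b}
round 3: — fixpoint
  FIRST(S)={a,b}  FIRST(A)={a,b}

FOLLOW iteration:
initialize: $ ∈ FOLLOW(S)
pass 1:
  A→A b b: FOLLOW(A) ⊇ FIRST(b) = {b}; new: +{b}
  A→S S: FOLLOW(S) ⊇ FIRST(S) = {a,b}; new: +{a,b}
  S→A: FOLLOW(A) ⊇ FOLLOW(S) ⊇ {$,a,b}; new: +{$,a}
  FOLLOW(S)={$,a,b}  FOLLOW(A)={$,a,b}
pass 2: (no change)
  FOLLOW(S)={$,a,b}  FOLLOW(A)={$,a,b}

FOLLOW(S) = ["$", "a", "b"]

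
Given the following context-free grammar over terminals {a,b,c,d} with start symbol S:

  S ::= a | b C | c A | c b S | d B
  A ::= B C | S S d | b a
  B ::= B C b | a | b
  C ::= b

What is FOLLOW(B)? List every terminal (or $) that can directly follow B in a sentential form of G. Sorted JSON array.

FIRST iteration:
pass 1:
  A via A→b a: +{b}
  B via B→a: +{a}
  B via B→b: +{b}
  C via C→b: +{b}
  S via S→a: +{a}
  S via S→b C: +{b}
  S via S→c A: +{c}
  S via S→d B: +{d}
  S: {a,b,c,d}  A: {b}  B: {a,b}  C: {b}
pass 2:
  A via A→B C: +{a}
  A via A→S S d: +{c,d}
  S: {a,b,c,d}  A: {a,b,c,d}  B: {a,b}  C: {b}
pass 3: — fixpoint
  S: {a,b,c,d}  A: {a,b,c,d}  B: {a,b}  C: {b}

FOLLOW iteration:
initialize: $ ∈ FOLLOW(S)
iter 1:
  A→B C: FOLLOW(B) ⊇ FIRST(C) = {b}; new: +{b}
  A→S S d: FOLLOW(S) ⊇ FIRST(S) = {a,b,c,d}; new: +{a,b,c,d}
  B→B C b: FOLLOW(C) ⊇ FIRST(b) = {b}; new: +{b}
  S→b C: FOLLOW(C) ⊇ FOLLOW(S) ⊇ {$,a,b,c,d}; new: +{$,a,c,d}
  S→c A: FOLLOW(A) ⊇ FOLLOW(S) ⊇ {$,a,b,c,d}; new: +{$,a,b,c,d}
  S→d B: FOLLOW(B) ⊇ FOLLOW(S) ⊇ {$,a,b,c,d}; new: +{$,a,c,d}
  FOLLOW(S)={$,a,b,c,d}  FOLLOW(A)={$,a,b,c,d}  FOLLOW(B)={$,a,b,c,d}  FOLLOW(C)={$,a,b,c,d}
iter 2: done
  FOLLOW(S)={$,a,b,c,d}  FOLLOW(A)={$,a,b,c,d}  FOLLOW(B)={$,a,b,c,d}  FOLLOW(C)={$,a,b,c,d}

FOLLOW(B) = ["$", "a", "b", "c", "d"]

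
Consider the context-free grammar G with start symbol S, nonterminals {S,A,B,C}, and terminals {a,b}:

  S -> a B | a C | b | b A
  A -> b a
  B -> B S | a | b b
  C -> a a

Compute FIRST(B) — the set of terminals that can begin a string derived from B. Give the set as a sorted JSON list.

Compute FIRST by fixpoint:
round 1:
  A via A→b a: +{b}
  B via B→a: +{a}
  B via B→b b: +{b}
  C via C→a a: +{a}
  S via S→a B: +{a}
  S via S→b: +{b}
  FIRST(S)={a,b}  FIRST(A)={b}  FIRST(B)={a,b}  FIRST(C)={a}
round 2: (no change)
  FIRST(S)={a,b}  FIRST(A)={b}  FIRST(B)={a,b}  FIRST(C)={a}

FIRST(B) = ["a", "b"]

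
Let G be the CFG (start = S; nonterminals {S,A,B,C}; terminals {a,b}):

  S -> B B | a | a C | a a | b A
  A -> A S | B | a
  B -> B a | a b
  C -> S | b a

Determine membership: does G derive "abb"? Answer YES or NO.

Convert to CNF:
  S -> B B | T0 C | T0 T0 | T1 A | a
  A -> A S | B T0 | T0 T1 | a
  B -> B T0 | T0 T1
  C -> B B | T0 C | T0 T0 | T1 A | T1 T0 | a
  T0 -> a
  T1 -> b

CYK fill:
  [0..0]={A,C,S,T0}  "a"  orig:{A,C,S}
  [1..1]={T1}  "b"  orig:{}
  [2..2]={T1}  "b"  orig:{}
  [0..1]={A,B}  "ab"
  [1..2]=∅  "bb"
  [0..2]=∅  "abb"

S ∉ T[0,2] ⇒ NO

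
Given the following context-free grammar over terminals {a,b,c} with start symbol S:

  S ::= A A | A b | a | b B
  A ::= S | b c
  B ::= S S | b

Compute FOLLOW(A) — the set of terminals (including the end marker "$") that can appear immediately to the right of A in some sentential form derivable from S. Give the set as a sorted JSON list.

FIRST iteration:
round 1:
  A via A→b c: +{b}
  B via B→b: +{b}
  S via S→A A: +{b}
  S via S→a: +{a}
  S: {a,b}  A: {b}  B: {b}
round 2:
  A via A→S: +{a}
  B via B→S S: +{a}
  S: {a,b}  A: {a,b}  B: {a,b}
round 3: done
  S: {a,b}  A: {a,b}  B: {a,b}

FOLLOW iteration:
seed FOLLOW(S) with $
[1]
  B→S S: FOLLOW(S) ⊇ FIRST(S) = {a,b}; new: +{a,b}
  S→A A: FOLLOW(A) ⊇ FIRST(A) = {a,b}; new: +{a,b}
  S→A A: FOLLOW(A) ⊇ FOLLOW(S) ⊇ {$,a,b}; new: +{$}
  S→b B: FOLLOW(B) ⊇ FOLLOW(S) ⊇ {$,a,b}; new: +{$,a,b}
  S: {$,a,b}  A: {$,a,b}  B: {$,a,b}
[2] (no change)
  S: {$,a,b}  A: {$,a,b}  B: {$,a,b}

FOLLOW(A) = ["$", "a", "b"]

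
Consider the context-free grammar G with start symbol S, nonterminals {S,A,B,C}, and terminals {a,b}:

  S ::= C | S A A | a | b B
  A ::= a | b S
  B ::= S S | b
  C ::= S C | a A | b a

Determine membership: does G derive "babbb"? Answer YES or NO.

Convert to CNF:
  S -> S C | S X2 | T0 B | T0 T1 | T1 A | a
  A -> T0 S | a
  B -> S S | b
  C -> S C | T0 T1 | T1 A
  T0 -> b
  T1 -> a
  X2 -> A A

CYK table (by increasing span):
  [0..0]={B,T0}  "b"  orig:{B}
  [1..1]={A,S,T1}  "a"  orig:{A,S}
  [2..2]={B,T0}  "b"  orig:{B}
  [3..3]={B,T0}  "b"  orig:{B}
  [4..4]={B,T0}  "b"  orig:{B}
  [0..1]={A,C,S}  "ba"
  [1..2]=∅  "ab"
  [2..3]={S}  "bb"
  [3..4]={S}  "bb"
  [0..2]=∅  "bab"
  [1..3]={B}  "abb"
  [2..4]={A}  "bbb"
  [0..3]={B,S}  "babb"
  [1..4]={C,S,X2}  "abbb"  orig:{C,S}
  [0..4]={A,X2}  "babbb"  orig:{A}

S ∉ T[0,4] ⇒ NO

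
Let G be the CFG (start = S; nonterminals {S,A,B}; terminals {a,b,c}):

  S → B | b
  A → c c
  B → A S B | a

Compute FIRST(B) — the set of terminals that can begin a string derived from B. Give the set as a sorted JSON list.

FIRST iteration:
round 1:
  A via A→c c: +{c}
  B via B→A S B: +{c}
  B via B→a: +{a}
  S via S→B: +{a,c}
  S via S→b: +{b}
  S: {a,b,c}  A: {c}  B: {a,c}
round 2: (stable)
  S: {a,b,c}  A: {c}  B: {a,c}

FIRST(B) = ["a", "c"]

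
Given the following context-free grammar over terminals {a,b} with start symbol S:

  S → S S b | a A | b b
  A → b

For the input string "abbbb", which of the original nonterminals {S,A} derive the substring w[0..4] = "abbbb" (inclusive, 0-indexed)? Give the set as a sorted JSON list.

CNF form of G:
  S -> S X2 | T0 T0 | T1 A
  A -> b
  T0 -> b
  T1 -> a
  X2 -> S T0

CYK fill (cells [i..j] with 0 ≤ i ≤ j ≤ 4 only):
  T[0,0] 'a' = {T1}  orig:{}
  T[1,1] 'b' = {A,T0}  orig:{A}
  T[2,2] 'b' = {A,T0}  orig:{A}
  T[3,3] 'b' = {A,T0}  orig:{A}
  T[4,4] 'b' = {A,T0}  orig:{A}
  T[0,1] 'ab' = {S}
  T[1,2] 'bb' = {S}
  T[2,3] 'bb' = {S}
  T[3,4] 'bb' = {S}
  T[0,2] 'abb' = {X2}  orig:{}
  T[1,3] 'bbb' = {X2}  orig:{}
  T[2,4] 'bbb' = {X2}  orig:{}
  T[0,3] 'abbb' = ∅
  T[1,4] 'bbbb' = ∅
  T[0,4] 'abbbb' = {S}

Original NTs in T[0,4] deriving "abbbb": ["S"]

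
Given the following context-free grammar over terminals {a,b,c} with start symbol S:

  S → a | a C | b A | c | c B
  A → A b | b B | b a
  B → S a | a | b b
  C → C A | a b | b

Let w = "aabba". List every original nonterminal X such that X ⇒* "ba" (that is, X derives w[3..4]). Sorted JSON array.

CNF form of G:
  S -> T0 A | T1 C | T2 B | a | c
  A -> A T0 | T0 B | T0 T1
  B -> S T1 | T0 T0 | a
  C -> C A | T1 T0 | b
  T0 -> b
  T1 -> a
  T2 -> c

CYK fill, restricted to cells inside w[3..4]:
  T[3,3] 'b' = {C,T0}  orig:{C}
  T[4,4] 'a' = {B,S,T1}  orig:{B,S}
  T[3,4] 'ba' = {A}

Original NTs in T[3,4] deriving "ba": ["A"]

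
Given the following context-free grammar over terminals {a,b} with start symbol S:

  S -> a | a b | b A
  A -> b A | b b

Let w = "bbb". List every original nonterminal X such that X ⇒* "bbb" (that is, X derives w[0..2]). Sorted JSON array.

Convert to CNF:
  S -> T0 A | T1 T0 | a
  A -> T0 A | T0 T0
  T0 -> b
  T1 -> a

Fill CYK table bottom-up — only the sub-triangle for w[0..2]:
  cell(0,0) b: {T0}  orig:{}
  cell(1,1) b: {T0}  orig:{}
  cell(2,2) b: {T0}  orig:{}
  cell(0,1) bb: {A}
  cell(1,2) bb: {A}
  cell(0,2) bbb: {A,S}

Original NTs in T[0,2] deriving "bbb": ["A", "S"]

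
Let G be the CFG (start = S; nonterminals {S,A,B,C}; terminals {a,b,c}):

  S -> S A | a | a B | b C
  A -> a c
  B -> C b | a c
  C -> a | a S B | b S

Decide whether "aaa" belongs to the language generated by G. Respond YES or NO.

Convert to CNF:
  S -> S A | T0 B | T2 C | a
  A -> T0 T1
  B -> C T2 | T0 T1
  C -> T0 X3 | T2 S | a
  T0 -> a
  T1 -> c
  T2 -> b
  X3 -> S B

CYK table (by increasing span):
  T[0,0] 'a' = {C,S,T0}  orig:{C,S}
  T[1,1] 'a' = {C,S,T0}  orig:{C,S}
  T[2,2] 'a' = {C,S,T0}  orig:{C,S}
  T[0,1] 'aa' = ∅
  T[1,2] 'aa' = ∅
  T[0,2] 'aaa' = ∅

S ∉ T[0,2] ⇒ NO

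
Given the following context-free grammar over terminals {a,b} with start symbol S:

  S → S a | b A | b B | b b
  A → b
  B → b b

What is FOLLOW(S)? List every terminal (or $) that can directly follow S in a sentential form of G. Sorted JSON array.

FIRST iteration:
pass 1:
  A via A→b: +{b}
  B via B→b b: +{b}
  S via S→b A: +{b}
  FIRST[S]={b}  FIRST[A]={b}  FIRST[B]={b}
pass 2: done
  FIRST[S]={b}  FIRST[A]={b}  FIRST[B]={b}

Compute FOLLOW by fixpoint:
FOLLOW(S) := {$}
pass 1:
  S→S a: FOLLOW(S) ⊇ FIRST(a) = {a}; new: +{a}
  S→b A: FOLLOW(A) ⊇ FOLLOW(S) ⊇ {$,a}; new: +{$,a}
  S→b B: FOLLOW(B) ⊇ FOLLOW(S) ⊇ {$,a}; new: +{$,a}
  FOLLOW(S)={$,a}  FOLLOW(A)={$,a}  FOLLOW(B)={$,a}
pass 2: (no change)
  FOLLOW(S)={$,a}  FOLLOW(A)={$,a}  FOLLOW(B)={$,a}

FOLLOW(S) = ["$", "a"]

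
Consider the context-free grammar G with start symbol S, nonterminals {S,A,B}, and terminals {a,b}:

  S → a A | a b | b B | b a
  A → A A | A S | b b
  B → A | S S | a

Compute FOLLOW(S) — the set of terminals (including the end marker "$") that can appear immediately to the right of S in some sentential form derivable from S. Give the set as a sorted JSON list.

Compute FIRST by fixpoint:
round 1:
  A via A→b b: +{b}
  B via B→A: +{b}
  B via B→a: +{a}
  S via S→a A: +{a}
  S via S→b B: +{b}
  FIRST(S)={a,b}  FIRST(A)={b}  FIRST(B)={a,b}
round 2: — fixpoint
  FIRST(S)={a,b}  FIRST(A)={b}  FIRST(B)={a,b}

FOLLOW sets:
initialize: $ ∈ FOLLOW(S)
iter 1:
  A→A A: FOLLOW(A) ⊇ FIRST(A) = {b}; new: +{b}
  A→A S: FOLLOW(A) ⊇ FIRST(S) = {a,b}; new: +{a}
  A→A S: FOLLOW(S) ⊇ FOLLOW(A) ⊇ {a,b}; new: +{a,b}
  S→a A: FOLLOW(A) ⊇ FOLLOW(S) ⊇ {$,a,b}; new: +{$}
  S→b B: FOLLOW(B) ⊇ FOLLOW(S) ⊇ {$,a,b}; new: +{$,a,b}
  FOLLOW(S)={$,a,b}  FOLLOW(A)={$,a,b}  FOLLOW(B)={$,a,b}
iter 2: (no change)
  FOLLOW(S)={$,a,b}  FOLLOW(A)={$,a,b}  FOLLOW(B)={$,a,b}

FOLLOW(S) = ["$", "a", "b"]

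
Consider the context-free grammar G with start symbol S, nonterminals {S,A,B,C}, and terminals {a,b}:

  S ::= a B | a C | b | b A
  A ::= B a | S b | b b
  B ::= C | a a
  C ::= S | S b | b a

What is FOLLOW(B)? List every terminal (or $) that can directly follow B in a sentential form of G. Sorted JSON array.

FIRST iteration:
pass 1:
  A via A→b b: +{b}
  B via B→a a: +{a}
  C via C→b a: +{b}
  S via S→a B: +{a}
  S via S→b: +{b}
  S: {a,b}  A: {b}  B: {a}  C: {b}
pass 2:
  A via A→B a: +{a}
  B via B→C: +{b}
  C via C→S: +{a}
  S: {a,b}  A: {a,b}  B: {a,b}  C: {a,b}
pass 3: done
  S: {a,b}  A: {a,b}  B: {a,b}  C: {a,b}

FOLLOW iteration:
FOLLOW(S) := {$}
round 1:
  A→B a: FOLLOW(B) ⊇ FIRST(a) = {a}; new: +{a}
  A→S b: FOLLOW(S) ⊇ FIRST(b) = {b}; new: +{b}
  B→C: FOLLOW(C) ⊇ FOLLOW(B) ⊇ {a}; new: +{a}
  C→S: FOLLOW(S) ⊇ FOLLOW(C) ⊇ {a}; new: +{a}
  S→a B: FOLLOW(B) ⊇ FOLLOW(S) ⊇ {$,a,b}; new: +{$,b}
  S→a C: FOLLOW(C) ⊇ FOLLOW(S) ⊇ {$,a,b}; new: +{$,b}
  S→b A: FOLLOW(A) ⊇ FOLLOW(S) ⊇ {$,a,b}; new: +{$,a,b}
  S: {$,a,b}  A: {$,a,b}  B: {$,a,b}  C: {$,a,b}
round 2: (stable)
  S: {$,a,b}  A: {$,a,b}  B: {$,a,b}  C: {$,a,b}

FOLLOW(B) = ["$", "a", "b"]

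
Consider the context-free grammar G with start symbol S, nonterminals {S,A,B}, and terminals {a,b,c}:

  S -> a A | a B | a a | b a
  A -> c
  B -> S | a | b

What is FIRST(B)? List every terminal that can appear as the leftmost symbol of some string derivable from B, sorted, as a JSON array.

Compute FIRST by fixpoint:
round 1:
  A via A→c: +{c}
  B via B→a: +{a}
  B via B→b: +{b}
  S via S→a A: +{a}
  S via S→b a: +{b}
  S: {a,b}  A: {c}  B: {a,b}
round 2: — fixpoint
  S: {a,b}  A: {c}  B: {a,b}

FIRST(B) = ["a", "b"]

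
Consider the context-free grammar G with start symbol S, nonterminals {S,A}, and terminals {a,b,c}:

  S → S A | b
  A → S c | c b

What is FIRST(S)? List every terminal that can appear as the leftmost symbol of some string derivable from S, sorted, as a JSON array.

FIRST iteration:
round 1:
  A via A→c b: +{c}
  S via S→b: +{b}
  FIRST[S]={b}  FIRST[A]={c}
round 2:
  A via A→S c: +{b}
  FIRST[S]={b}  FIRST[A]={b,c}
round 3: (no change)
  FIRST[S]={b}  FIRST[A]={b,c}

FIRST(S) = ["b"]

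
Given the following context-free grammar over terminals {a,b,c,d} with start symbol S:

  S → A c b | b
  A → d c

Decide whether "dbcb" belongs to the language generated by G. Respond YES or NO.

Convert to CNF:
  S -> A X3 | b
  A -> T0 T1
  T0 -> d
  T1 -> c
  T2 -> b
  X3 -> T1 T2

CYK table (by increasing span):
  [0..0]={T0}  "d"  orig:{}
  [1..1]={S,T2}  "b"  orig:{S}
  [2..2]={T1}  "c"  orig:{}
  [3..3]={S,T2}  "b"  orig:{S}
  [0..1]=∅  "db"
  [1..2]=∅  "bc"
  [2..3]={X3}  "cb"  orig:{}
  [0..2]=∅  "dbc"
  [1..3]=∅  "bcb"
  [0..3]=∅  "dbcb"

S ∉ T[0,3] ⇒ NO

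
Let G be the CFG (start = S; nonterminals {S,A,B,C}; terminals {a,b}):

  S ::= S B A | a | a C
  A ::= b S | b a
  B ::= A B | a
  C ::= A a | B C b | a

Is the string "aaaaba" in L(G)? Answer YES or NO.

Convert to CNF:
  S -> S X3 | T1 C | a
  A -> T0 S | T0 T1
  B -> A B | a
  C -> A T1 | B X2 | a
  T0 -> b
  T1 -> a
  X2 -> C T0
  X3 -> B A

CYK table (by increasing span):
  [0..0]={B,C,S,T1}  "a"  orig:{B,C,S}
  [1..1]={B,C,S,T1}  "a"  orig:{B,C,S}
  [2..2]={B,C,S,T1}  "a"  orig:{B,C,S}
  [3..3]={B,C,S,T1}  "a"  orig:{B,C,S}
  [4..4]={T0}  "b"  orig:{}
  [5..5]={B,C,S,T1}  "a"  orig:{B,C,S}
  [0..1]={S}  "aa"
  [1..2]={S}  "aa"
  [2..3]={S}  "aa"
  [3..4]={X2}  "ab"  orig:{}
  [4..5]={A}  "ba"
  [0..2]=∅  "aaa"
  [1..3]=∅  "aaa"
  [2..4]={C}  "aab"
  [3..5]={X3}  "aba"  orig:{}
  [0..3]=∅  "aaaa"
  [1..4]={S}  "aaab"
  [2..5]={S}  "aaba"
  [0..4]=∅  "aaaab"
  [1..5]={S}  "aaaba"
  [0..5]=∅  "aaaaba"

S ∉ T[0,5] ⇒ NO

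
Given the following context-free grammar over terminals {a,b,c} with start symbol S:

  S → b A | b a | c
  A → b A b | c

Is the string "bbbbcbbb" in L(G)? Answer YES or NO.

Convert to CNF:
  S -> T0 A | T0 T1 | c
  A -> T0 X2 | c
  T0 -> b
  T1 -> a
  X2 -> A T0

CYK fill:
  cell(0,0) b: {T0}  orig:{}
  cell(1,1) b: {T0}  orig:{}
  cell(2,2) b: {T0}  orig:{}
  cell(3,3) b: {T0}  orig:{}
  cell(4,4) c: {A,S}
  cell(5,5) b: {T0}  orig:{}
  cell(6,6) b: {T0}  orig:{}
  cell(7,7) b: {T0}  orig:{}
  cell(0,1) bb: ∅
  cell(1,2) bb: ∅
  cell(2,3) bb: ∅
  cell(3,4) bc: {S}
  cell(4,5) cb: {X2}  orig:{}
  cell(5,6) bb: ∅
  cell(6,7) bb: ∅
  cell(0,2) bbb: ∅
  cell(1,3) bbb: ∅
  cell(2,4) bbc: ∅
  cell(3,5) bcb: {A}
  cell(4,6) cbb: ∅
  cell(5,7) bbb: ∅
  cell(0,3) bbbb: ∅
  cell(1,4) bbbc: ∅
  cell(2,5) bbcb: {S}
  cell(3,6) bcbb: {X2}  orig:{}
  cell(4,7) cbbb: ∅
  cell(0,4) bbbbc: ∅
  cell(1,5) bbbcb: ∅
  cell(2,6) bbcbb: {A}
  cell(3,7) bcbbb: ∅
  cell(0,5) bbbbcb: ∅
  cell(1,6) bbbcbb: {S}
  cell(2,7) bbcbbb: {X2}  orig:{}
  cell(0,6) bbbbcbb: ∅
  cell(1,7) bbbcbbb: {A}
  cell(0,7) bbbbcbbb: {S}

S ∈ T[0,7] ⇒ YES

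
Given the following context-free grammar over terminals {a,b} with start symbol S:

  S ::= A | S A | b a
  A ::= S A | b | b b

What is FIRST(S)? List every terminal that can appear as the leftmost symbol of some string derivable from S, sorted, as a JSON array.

FIRST iteration:
pass 1:
  A via A→b: +{b}
  S via S→A: +{b}
  FIRST[S]={b}  FIRST[A]={b}
pass 2: (stable)
  FIRST[S]={b}  FIRST[A]={b}

FIRST(S) = ["b"]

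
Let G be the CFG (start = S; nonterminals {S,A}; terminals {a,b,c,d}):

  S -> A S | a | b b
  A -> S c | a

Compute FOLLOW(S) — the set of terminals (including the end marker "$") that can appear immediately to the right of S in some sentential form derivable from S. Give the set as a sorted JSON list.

FIRST sets, iterate to fixpoint:
round 1:
  A via A→a: +{a}
  S via S→A S: +{a}
  S via S→b b: +{b}
  FIRST[S]={a,b}  FIRST[A]={a}
round 2:
  A via A→S c: +{b}
  FIRST[S]={a,b}  FIRST[A]={a,b}
round 3: (stable)
  FIRST[S]={a,b}  FIRST[A]={a,b}

FOLLOW sets:
initialize: $ ∈ FOLLOW(S)
[1]
  A→S c: FOLLOW(S) ⊇ FIRST(c) = {c}; new: +{c}
  S→A S: FOLLOW(A) ⊇ FIRST(S) = {a,b}; new: +{a,b}
  FOLLOW[S]={$,c}  FOLLOW[A]={a,b}
[2] done
  FOLLOW[S]={$,c}  FOLLOW[A]={a,b}

FOLLOW(S) = ["$", "c"]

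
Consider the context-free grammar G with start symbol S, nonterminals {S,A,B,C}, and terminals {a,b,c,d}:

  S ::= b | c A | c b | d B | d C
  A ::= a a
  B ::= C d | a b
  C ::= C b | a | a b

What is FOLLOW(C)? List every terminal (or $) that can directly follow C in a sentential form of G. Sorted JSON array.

FIRST sets, iterate to fixpoint:
pass 1:
  A via A→a a: +{a}
  B via B→a b: +{a}
  C via C→a: +{a}
  S via S→b: +{b}
  S via S→c A: +{c}
  S via S→d B: +{d}
  FIRST(S)={b,c,d}  FIRST(A)={a}  FIRST(B)={a}  FIRST(C)={a}
pass 2: (stable)
  FIRST(S)={b,c,d}  FIRST(A)={a}  FIRST(B)={a}  FIRST(C)={a}

Compute FOLLOW by fixpoint:
FOLLOW(S) := {$}
[1]
  B→C d: FOLLOW(C) ⊇ FIRST(d) = {d}; new: +{d}
  C→C b: FOLLOW(C) ⊇ FIRST(b) = {b}; new: +{b}
  S→c A: FOLLOW(A) ⊇ FOLLOW(S) ⊇ {$}; new: +{$}
  S→d B: FOLLOW(B) ⊇ FOLLOW(S) ⊇ {$}; new: +{$}
  S→d C: FOLLOW(C) ⊇ FOLLOW(S) ⊇ {$}; new: +{$}
  FOLLOW(S)={$}  FOLLOW(A)={$}  FOLLOW(B)={$}  FOLLOW(C)={$,b,d}
[2] (stable)
  FOLLOW(S)={$}  FOLLOW(A)={$}  FOLLOW(B)={$}  FOLLOW(C)={$,b,d}

FOLLOW(C) = ["$", "b", "d"]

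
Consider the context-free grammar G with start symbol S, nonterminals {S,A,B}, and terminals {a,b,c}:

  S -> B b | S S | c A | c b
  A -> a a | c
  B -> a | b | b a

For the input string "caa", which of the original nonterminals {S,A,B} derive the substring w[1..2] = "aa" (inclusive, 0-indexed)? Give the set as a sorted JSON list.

CNF form of G:
  S -> B T1 | S S | T2 A | T2 T1
  A -> T0 T0 | c
  B -> T1 T0 | a | b
  T0 -> a
  T1 -> b
  T2 -> c

CYK table (by increasing span) — only the sub-triangle for w[1..2]:
  cell(1,1) a: {B,T0}  orig:{B}
  cell(2,2) a: {B,T0}  orig:{B}
  cell(1,2) aa: {A}

Original NTs in T[1,2] deriving "aa": ["A"]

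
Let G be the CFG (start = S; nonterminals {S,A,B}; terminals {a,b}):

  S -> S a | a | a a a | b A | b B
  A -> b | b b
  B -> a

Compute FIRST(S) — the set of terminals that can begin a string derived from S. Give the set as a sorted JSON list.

Compute FIRST by fixpoint:
pass 1:
  A via A→b: +{b}
  B via B→a: +{a}
  S via S→a: +{a}
  S via S→b A: +{b}
  FIRST(S)={a,b}  FIRST(A)={b}  FIRST(B)={a}
pass 2: — fixpoint
  FIRST(S)={a,b}  FIRST(A)={b}  FIRST(B)={a}

FIRST(S) = ["a", "b"]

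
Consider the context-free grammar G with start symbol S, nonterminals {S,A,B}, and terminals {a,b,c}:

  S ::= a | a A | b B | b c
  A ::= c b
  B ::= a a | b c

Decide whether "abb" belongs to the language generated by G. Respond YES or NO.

Convert to CNF:
  S -> T1 B | T1 T0 | T2 A | a
  A -> T0 T1
  B -> T1 T0 | T2 T2
  T0 -> c
  T1 -> b
  T2 -> a

CYK fill:
  [0..0]={S,T2}  "a"  orig:{S}
  [1..1]={T1}  "b"  orig:{}
  [2..2]={T1}  "b"  orig:{}
  [0..1]=∅  "ab"
  [1..2]=∅  "bb"
  [0..2]=∅  "abb"

S ∉ T[0,2] ⇒ NO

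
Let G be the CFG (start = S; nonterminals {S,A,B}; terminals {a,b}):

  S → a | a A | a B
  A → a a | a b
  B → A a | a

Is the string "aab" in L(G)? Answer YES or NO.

CNF form of G:
  S -> T0 A | T0 B | a
  A -> T0 T0 | T0 T1
  B -> A T0 | a
  T0 -> a
  T1 -> b

Fill CYK table bottom-up:
  T[0,0] 'a' = {B,S,T0}  orig:{B,S}
  T[1,1] 'a' = {B,S,T0}  orig:{B,S}
  T[2,2] 'b' = {T1}  orig:{}
  T[0,1] 'aa' = {A,S}
  T[1,2] 'ab' = {A}
  T[0,2] 'aab' = {S}

S ∈ T[0,2] ⇒ YES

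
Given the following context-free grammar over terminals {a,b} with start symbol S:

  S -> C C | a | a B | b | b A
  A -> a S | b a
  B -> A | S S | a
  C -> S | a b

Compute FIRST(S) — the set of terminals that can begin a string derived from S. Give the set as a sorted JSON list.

FIRST iteration:
iter 1:
  A via A→a S: +{a}
  A via A→b a: +{b}
  B via B→A: +{a,b}
  C via C→a b: +{a}
  S via S→C C: +{a}
  S via S→b: +{b}
  S: {a,b}  A: {a,b}  B: {a,b}  C: {a}
iter 2:
  C via C→S: +{b}
  S: {a,b}  A: {a,b}  B: {a,b}  C: {a,b}
iter 3: — fixpoint
  S: {a,b}  A: {a,b}  B: {a,b}  C: {a,b}

FIRST(S) = ["a", "b"]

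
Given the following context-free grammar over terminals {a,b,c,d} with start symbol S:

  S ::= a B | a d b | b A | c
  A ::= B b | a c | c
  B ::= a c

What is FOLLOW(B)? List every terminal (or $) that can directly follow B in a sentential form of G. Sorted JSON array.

FIRST iteration:
pass 1:
  A via A→a c: +{a}
  A via A→c: +{c}
  B via B→a c: +{a}
  S via S→a B: +{a}
  S via S→b A: +{b}
  S via S→c: +{c}
  FIRST(S)={a,b,c}  FIRST(A)={a,c}  FIRST(B)={a}
pass 2: (stable)
  FIRST(S)={a,b,c}  FIRST(A)={a,c}  FIRST(B)={a}

FOLLOW sets:
initialize: $ ∈ FOLLOW(S)
[1]
  A→B b: FOLLOW(B) ⊇ FIRST(b) = {b}; new: +{b}
  S→a B: FOLLOW(B) ⊇ FOLLOW(S) ⊇ {$}; new: +{$}
  S→b A: FOLLOW(A) ⊇ FOLLOW(S) ⊇ {$}; new: +{$}
  FOLLOW[S]={$}  FOLLOW[A]={$}  FOLLOW[B]={$,b}
[2] (no change)
  FOLLOW[S]={$}  FOLLOW[A]={$}  FOLLOW[B]={$,b}

FOLLOW(B) = ["$", "b"]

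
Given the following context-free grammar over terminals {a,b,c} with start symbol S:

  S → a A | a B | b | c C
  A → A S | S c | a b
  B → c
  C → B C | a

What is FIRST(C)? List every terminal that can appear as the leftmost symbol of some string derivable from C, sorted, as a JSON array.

FIRST sets, iterate to fixpoint:
iter 1:
  A via A→a b: +{a}
  B via B→c: +{c}
  C via C→B C: +{c}
  C via C→a: +{a}
  S via S→a A: +{a}
  S via S→b: +{b}
  S via S→c C: +{c}
  S: {a,b,c}  A: {a}  B: {c}  C: {a,c}
iter 2:
  A via A→S c: +{b,c}
  S: {a,b,c}  A: {a,b,c}  B: {c}  C: {a,c}
iter 3: — fixpoint
  S: {a,b,c}  A: {a,b,c}  B: {c}  C: {a,c}

FIRST(C) = ["a", "c"]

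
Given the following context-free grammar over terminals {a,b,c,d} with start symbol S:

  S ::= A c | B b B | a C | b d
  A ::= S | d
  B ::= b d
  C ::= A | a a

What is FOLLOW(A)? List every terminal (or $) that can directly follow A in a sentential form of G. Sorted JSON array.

FIRST sets, iterate to fixpoint:
round 1:
  A via A→d: +{d}
  B via B→b d: +{b}
  C via C→A: +{d}
  C via C→a a: +{a}
  S via S→A c: +{d}
  S via S→B b B: +{b}
  S via S→a C: +{a}
  S: {a,b,d}  A: {d}  B: {b}  C: {a,d}
round 2:
  A via A→S: +{a,b}
  C via C→A: +{b}
  S: {a,b,d}  A: {a,b,d}  B: {b}  C: {a,b,d}
round 3: — fixpoint
  S: {a,b,d}  A: {a,b,d}  B: {b}  C: {a,b,d}

Compute FOLLOW by fixpoint:
FOLLOW(S) := {$}
iter 1:
  S→A c: FOLLOW(A) ⊇ FIRST(c) = {c}; new: +{c}
  S→B b B: FOLLOW(B) ⊇ FIRST(b) = {b}; new: +{b}
  S→B b B: FOLLOW(B) ⊇ FOLLOW(S) ⊇ {$}; new: +{$}
  S→a C: FOLLOW(C) ⊇ FOLLOW(S) ⊇ {$}; new: +{$}
  FOLLOW[S]={$}  FOLLOW[A]={c}  FOLLOW[B]={$,b}  FOLLOW[C]={$}
iter 2:
  A→S: FOLLOW(S) ⊇ FOLLOW(A) ⊇ {c}; new: +{c}
  C→A: FOLLOW(A) ⊇ FOLLOW(C) ⊇ {$}; new: +{$}
  S→B b B: FOLLOW(B) ⊇ FOLLOW(S) ⊇ {$,c}; new: +{c}
  S→a C: FOLLOW(C) ⊇ FOLLOW(S) ⊇ {$,c}; new: +{c}
  FOLLOW[S]={$,c}  FOLLOW[A]={$,c}  FOLLOW[B]={$,b,c}  FOLLOW[C]={$,c}
iter 3: (stable)
  FOLLOW[S]={$,c}  FOLLOW[A]={$,c}  FOLLOW[B]={$,b,c}  FOLLOW[C]={$,c}

FOLLOW(A) = ["$", "c"]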